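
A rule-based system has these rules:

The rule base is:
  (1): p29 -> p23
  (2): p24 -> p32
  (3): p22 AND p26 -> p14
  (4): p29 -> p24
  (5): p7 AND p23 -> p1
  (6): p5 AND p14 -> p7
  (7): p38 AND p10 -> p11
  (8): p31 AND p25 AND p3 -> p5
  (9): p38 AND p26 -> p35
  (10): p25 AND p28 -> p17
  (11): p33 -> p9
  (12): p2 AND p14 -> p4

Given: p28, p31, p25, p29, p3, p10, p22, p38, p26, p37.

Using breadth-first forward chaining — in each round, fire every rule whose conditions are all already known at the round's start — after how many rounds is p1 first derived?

Round 1: (1) [p29 -> p23]; (3) [p22 AND p26 -> p14]; (4) [p29 -> p24]; (7) [p38 AND p10 -> p11]; (8) [p31 AND p25 AND p3 -> p5]; (9) [p38 AND p26 -> p35]; (10) [p25 AND p28 -> p17]. New: p23, p14, p24, p11, p5, p35, p17.
Round 2: (2) [p24 -> p32]; (6) [p5 AND p14 -> p7]. New: p32, p7.
Round 3: (5) [p7 AND p23 -> p1]. New: p1.
p1 first appears in round 3.

3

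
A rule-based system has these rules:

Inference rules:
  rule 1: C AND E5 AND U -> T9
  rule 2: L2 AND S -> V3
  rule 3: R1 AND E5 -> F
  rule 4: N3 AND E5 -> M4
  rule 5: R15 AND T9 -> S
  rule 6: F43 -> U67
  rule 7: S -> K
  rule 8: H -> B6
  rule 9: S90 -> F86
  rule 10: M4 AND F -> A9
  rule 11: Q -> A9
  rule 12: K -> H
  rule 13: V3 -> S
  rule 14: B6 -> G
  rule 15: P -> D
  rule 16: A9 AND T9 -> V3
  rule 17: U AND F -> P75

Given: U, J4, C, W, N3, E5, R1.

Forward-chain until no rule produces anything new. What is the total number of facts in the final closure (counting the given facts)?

18

Round 1: rule 1 [C AND E5 AND U -> T9]; rule 3 [R1 AND E5 -> F]; rule 4 [N3 AND E5 -> M4]. Adds T9, F, M4.
Round 2: rule 10 [M4 AND F -> A9]; rule 17 [U AND F -> P75]. Adds A9, P75.
Round 3: rule 16 [A9 AND T9 -> V3]. Adds V3.
Round 4: rule 13 [V3 -> S]. Adds S.
Round 5: rule 7 [S -> K]. Adds K.
Round 6: rule 12 [K -> H]. Adds H.
Round 7: rule 8 [H -> B6]. Adds B6.
Round 8: rule 14 [B6 -> G]. Adds G.
Closure: {A9, B6, C, E5, F, G, H, J4, K, M4, N3, P75, R1, S, T9, U, V3, W} — 18 facts.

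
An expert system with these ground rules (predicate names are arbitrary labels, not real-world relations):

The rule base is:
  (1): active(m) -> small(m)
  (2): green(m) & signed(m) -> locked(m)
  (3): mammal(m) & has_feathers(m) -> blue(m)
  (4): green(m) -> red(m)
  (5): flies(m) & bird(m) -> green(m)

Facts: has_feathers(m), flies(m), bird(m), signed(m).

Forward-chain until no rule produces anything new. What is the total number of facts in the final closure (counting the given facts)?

[1] (5) [flies(m) & bird(m) -> green(m)]. ⇒ new: green(m).
[2] (2) [green(m) & signed(m) -> locked(m)]; (4) [green(m) -> red(m)]. ⇒ new: locked(m), red(m).
Closure: {bird(m), flies(m), green(m), has_feathers(m), locked(m), red(m), signed(m)} — 7 facts.

7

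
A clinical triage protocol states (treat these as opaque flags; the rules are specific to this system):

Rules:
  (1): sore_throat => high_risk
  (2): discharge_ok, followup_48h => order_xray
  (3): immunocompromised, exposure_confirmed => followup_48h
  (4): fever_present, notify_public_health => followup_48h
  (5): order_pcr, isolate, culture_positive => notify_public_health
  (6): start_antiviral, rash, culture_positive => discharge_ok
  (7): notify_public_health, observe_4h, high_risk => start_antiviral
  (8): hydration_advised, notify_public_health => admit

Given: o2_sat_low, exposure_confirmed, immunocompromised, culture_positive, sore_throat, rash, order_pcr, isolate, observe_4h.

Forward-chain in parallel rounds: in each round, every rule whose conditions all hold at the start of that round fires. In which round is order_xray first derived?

Round 1 — (1), (3), (5), derive high_risk, followup_48h, notify_public_health.
Round 2 — (7), derive start_antiviral.
Round 3 — (6), derive discharge_ok.
Round 4 — (2), derive order_xray.
order_xray first appears in round 4.

4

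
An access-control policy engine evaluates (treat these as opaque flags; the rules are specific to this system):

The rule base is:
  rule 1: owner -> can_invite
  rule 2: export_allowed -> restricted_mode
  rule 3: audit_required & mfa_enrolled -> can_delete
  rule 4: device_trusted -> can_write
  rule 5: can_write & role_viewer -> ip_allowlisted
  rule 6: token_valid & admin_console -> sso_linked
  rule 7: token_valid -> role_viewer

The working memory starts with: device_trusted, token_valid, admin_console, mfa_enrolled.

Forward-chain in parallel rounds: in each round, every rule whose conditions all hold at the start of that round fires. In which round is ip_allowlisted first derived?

Round 1: rule 4 [device_trusted -> can_write]; rule 6 [token_valid & admin_console -> sso_linked]; rule 7 [token_valid -> role_viewer]. Adds can_write, sso_linked, role_viewer.
Round 2: rule 5 [can_write & role_viewer -> ip_allowlisted]. Adds ip_allowlisted.
ip_allowlisted first appears in round 2.

2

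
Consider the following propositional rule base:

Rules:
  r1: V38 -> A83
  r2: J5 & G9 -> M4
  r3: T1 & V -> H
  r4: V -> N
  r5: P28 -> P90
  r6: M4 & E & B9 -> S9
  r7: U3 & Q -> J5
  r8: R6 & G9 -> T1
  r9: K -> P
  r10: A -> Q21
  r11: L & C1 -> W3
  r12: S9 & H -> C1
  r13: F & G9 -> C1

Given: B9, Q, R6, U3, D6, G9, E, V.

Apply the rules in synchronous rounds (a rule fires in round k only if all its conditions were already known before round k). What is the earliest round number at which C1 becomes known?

4

Round 1 fires r4, r7, r8, giving N, J5, T1.
Round 2 fires r2, r3, giving M4, H.
Round 3 fires r6, giving S9.
Round 4 fires r12, giving C1.
C1 first appears in round 4.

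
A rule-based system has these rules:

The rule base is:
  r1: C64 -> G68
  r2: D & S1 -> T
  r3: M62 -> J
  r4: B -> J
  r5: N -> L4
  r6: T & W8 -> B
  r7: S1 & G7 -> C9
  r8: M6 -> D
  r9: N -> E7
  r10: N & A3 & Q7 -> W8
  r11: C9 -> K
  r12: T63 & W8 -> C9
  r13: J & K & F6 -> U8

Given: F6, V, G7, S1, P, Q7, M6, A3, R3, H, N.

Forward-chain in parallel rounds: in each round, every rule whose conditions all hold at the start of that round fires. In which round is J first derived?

Round 1: r5 [N -> L4]; r7 [S1 & G7 -> C9]; r8 [M6 -> D]; r9 [N -> E7]; r10 [N & A3 & Q7 -> W8]. New: L4, C9, D, E7, W8.
Round 2: r2 [D & S1 -> T]; r11 [C9 -> K]. New: T, K.
Round 3: r6 [T & W8 -> B]. New: B.
Round 4: r4 [B -> J]. New: J.
J first appears in round 4.

4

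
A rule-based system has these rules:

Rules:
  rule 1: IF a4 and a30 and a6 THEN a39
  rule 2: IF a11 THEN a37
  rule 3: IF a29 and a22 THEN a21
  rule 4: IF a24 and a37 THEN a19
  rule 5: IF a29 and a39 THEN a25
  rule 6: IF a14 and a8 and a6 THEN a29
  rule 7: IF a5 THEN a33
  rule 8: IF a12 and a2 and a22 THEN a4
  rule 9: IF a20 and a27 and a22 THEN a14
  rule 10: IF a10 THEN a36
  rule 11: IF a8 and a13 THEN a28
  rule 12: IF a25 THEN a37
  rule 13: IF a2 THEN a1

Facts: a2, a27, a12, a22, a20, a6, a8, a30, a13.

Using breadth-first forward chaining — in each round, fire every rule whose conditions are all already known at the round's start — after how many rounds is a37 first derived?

4

Round 1 — rule 8, rule 9, rule 11, rule 13, derive a4, a14, a28, a1.
Round 2 — rule 1, rule 6, derive a39, a29.
Round 3 — rule 3, rule 5, derive a21, a25.
Round 4 — rule 12, derive a37.
a37 first appears in round 4.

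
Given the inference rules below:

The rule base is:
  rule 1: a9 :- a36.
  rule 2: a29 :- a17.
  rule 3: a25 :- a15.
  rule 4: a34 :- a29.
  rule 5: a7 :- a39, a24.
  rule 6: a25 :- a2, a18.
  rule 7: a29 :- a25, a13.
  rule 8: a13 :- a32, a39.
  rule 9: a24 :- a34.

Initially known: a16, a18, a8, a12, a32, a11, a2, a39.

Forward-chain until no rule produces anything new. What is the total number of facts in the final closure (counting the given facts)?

14

Round 1 fires rule 6, rule 8, giving a25, a13.
Round 2 fires rule 7, giving a29.
Round 3 fires rule 4, giving a34.
Round 4 fires rule 9, giving a24.
Round 5 fires rule 5, giving a7.
Closure: {a11, a12, a13, a16, a18, a2, a24, a25, a29, a32, a34, a39, a7, a8} — 14 facts.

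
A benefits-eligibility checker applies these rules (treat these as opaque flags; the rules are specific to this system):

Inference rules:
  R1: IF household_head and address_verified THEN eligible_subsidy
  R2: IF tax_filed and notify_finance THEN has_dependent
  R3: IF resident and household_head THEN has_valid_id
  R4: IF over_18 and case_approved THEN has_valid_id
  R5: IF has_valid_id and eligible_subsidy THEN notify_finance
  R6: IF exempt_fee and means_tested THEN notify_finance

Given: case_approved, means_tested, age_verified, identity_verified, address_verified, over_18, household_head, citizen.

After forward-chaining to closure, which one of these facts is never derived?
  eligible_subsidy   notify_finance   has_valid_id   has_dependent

Round 1 — R1, R4, derive eligible_subsidy, has_valid_id.
Round 2 — R5, derive notify_finance.
Derived: notify_finance (round 2), has_valid_id (round 1), eligible_subsidy (round 1). has_dependent never appears in any round.

has_dependent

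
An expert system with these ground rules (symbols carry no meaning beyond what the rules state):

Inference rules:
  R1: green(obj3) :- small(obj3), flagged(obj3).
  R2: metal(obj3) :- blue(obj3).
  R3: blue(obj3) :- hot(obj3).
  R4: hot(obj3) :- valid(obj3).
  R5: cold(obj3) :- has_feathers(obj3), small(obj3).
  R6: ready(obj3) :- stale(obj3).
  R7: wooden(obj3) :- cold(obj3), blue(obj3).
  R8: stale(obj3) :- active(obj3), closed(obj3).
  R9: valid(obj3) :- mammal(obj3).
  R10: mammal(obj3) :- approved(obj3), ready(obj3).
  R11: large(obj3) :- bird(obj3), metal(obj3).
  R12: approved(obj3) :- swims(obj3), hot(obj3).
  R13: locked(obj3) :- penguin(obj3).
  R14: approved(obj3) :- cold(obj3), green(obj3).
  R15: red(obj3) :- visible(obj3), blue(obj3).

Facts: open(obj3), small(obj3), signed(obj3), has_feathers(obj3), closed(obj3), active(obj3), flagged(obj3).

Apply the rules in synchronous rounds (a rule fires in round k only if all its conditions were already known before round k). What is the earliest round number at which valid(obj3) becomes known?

Round 1 fires R1, R5, R8, giving green(obj3), cold(obj3), stale(obj3).
Round 2 fires R6, R14, giving ready(obj3), approved(obj3).
Round 3 fires R10, giving mammal(obj3).
Round 4 fires R9, giving valid(obj3).
valid(obj3) first appears in round 4.

4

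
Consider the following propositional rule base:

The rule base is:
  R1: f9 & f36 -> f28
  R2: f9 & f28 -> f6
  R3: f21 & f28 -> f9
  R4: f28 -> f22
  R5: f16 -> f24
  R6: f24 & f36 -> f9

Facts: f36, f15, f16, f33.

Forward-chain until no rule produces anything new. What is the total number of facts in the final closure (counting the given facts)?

9

Round 1: R5 [f16 -> f24]. Adds f24.
Round 2: R6 [f24 & f36 -> f9]. Adds f9.
Round 3: R1 [f9 & f36 -> f28]. Adds f28.
Round 4: R2 [f9 & f28 -> f6]; R4 [f28 -> f22]. Adds f6, f22.
Closure: {f15, f16, f22, f24, f28, f33, f36, f6, f9} — 9 facts.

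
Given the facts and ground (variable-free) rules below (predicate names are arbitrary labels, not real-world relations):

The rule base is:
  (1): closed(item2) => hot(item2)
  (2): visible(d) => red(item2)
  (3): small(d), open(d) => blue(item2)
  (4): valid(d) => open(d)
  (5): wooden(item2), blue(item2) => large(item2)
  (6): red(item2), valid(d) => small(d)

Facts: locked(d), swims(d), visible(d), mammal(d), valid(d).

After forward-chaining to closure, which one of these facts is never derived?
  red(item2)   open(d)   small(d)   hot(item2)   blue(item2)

hot(item2)

Round 1 fires (2), (4), giving red(item2), open(d).
Round 2 fires (6), giving small(d).
Round 3 fires (3), giving blue(item2).
Derived: small(d) (round 2), open(d) (round 1), red(item2) (round 1), blue(item2) (round 3). hot(item2) never appears in any round.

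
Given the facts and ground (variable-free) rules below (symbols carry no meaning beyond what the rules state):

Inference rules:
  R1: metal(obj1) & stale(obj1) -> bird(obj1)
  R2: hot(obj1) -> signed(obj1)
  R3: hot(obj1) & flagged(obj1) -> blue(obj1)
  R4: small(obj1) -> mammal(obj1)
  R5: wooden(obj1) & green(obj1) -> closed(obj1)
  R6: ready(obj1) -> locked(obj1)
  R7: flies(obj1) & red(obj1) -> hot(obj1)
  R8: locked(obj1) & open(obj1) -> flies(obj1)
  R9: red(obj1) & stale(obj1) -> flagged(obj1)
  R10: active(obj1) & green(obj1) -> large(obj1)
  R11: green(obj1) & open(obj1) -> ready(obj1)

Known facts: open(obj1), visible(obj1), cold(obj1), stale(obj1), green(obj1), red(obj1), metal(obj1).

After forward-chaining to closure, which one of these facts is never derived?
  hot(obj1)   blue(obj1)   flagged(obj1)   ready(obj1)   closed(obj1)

closed(obj1)

Round 1: R1 [metal(obj1) & stale(obj1) -> bird(obj1)]; R9 [red(obj1) & stale(obj1) -> flagged(obj1)]; R11 [green(obj1) & open(obj1) -> ready(obj1)]. Adds bird(obj1), flagged(obj1), ready(obj1).
Round 2: R6 [ready(obj1) -> locked(obj1)]. Adds locked(obj1).
Round 3: R8 [locked(obj1) & open(obj1) -> flies(obj1)]. Adds flies(obj1).
Round 4: R7 [flies(obj1) & red(obj1) -> hot(obj1)]. Adds hot(obj1).
Round 5: R2 [hot(obj1) -> signed(obj1)]; R3 [hot(obj1) & flagged(obj1) -> blue(obj1)]. Adds signed(obj1), blue(obj1).
Derived: ready(obj1) (round 1), hot(obj1) (round 4), blue(obj1) (round 5), flagged(obj1) (round 1). closed(obj1) never appears in any round.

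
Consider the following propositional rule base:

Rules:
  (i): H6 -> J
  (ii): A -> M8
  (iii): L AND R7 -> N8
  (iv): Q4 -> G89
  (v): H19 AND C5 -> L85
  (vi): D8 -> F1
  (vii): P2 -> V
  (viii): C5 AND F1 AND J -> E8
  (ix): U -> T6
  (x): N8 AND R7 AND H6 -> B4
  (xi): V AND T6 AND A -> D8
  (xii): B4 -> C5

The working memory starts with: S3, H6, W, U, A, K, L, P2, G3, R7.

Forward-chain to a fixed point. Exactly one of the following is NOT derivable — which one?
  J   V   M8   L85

L85

Round 1: (i) [H6 -> J]; (ii) [A -> M8]; (iii) [L AND R7 -> N8]; (vii) [P2 -> V]; (ix) [U -> T6]. Adds J, M8, N8, V, T6.
Round 2: (x) [N8 AND R7 AND H6 -> B4]; (xi) [V AND T6 AND A -> D8]. Adds B4, D8.
Round 3: (vi) [D8 -> F1]; (xii) [B4 -> C5]. Adds F1, C5.
Round 4: (viii) [C5 AND F1 AND J -> E8]. Adds E8.
Derived: V (round 1), M8 (round 1), J (round 1). L85 never appears in any round.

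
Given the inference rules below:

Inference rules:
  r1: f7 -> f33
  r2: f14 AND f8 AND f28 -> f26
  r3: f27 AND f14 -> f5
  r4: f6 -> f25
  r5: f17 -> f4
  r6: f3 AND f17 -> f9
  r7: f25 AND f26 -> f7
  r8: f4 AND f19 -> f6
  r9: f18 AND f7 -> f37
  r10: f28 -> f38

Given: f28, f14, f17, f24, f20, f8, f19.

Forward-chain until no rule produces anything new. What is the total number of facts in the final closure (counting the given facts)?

14

Round 1: r2 [f14 AND f8 AND f28 -> f26]; r5 [f17 -> f4]; r10 [f28 -> f38]. Adds f26, f4, f38.
Round 2: r8 [f4 AND f19 -> f6]. Adds f6.
Round 3: r4 [f6 -> f25]. Adds f25.
Round 4: r7 [f25 AND f26 -> f7]. Adds f7.
Round 5: r1 [f7 -> f33]. Adds f33.
Closure: {f14, f17, f19, f20, f24, f25, f26, f28, f33, f38, f4, f6, f7, f8} — 14 facts.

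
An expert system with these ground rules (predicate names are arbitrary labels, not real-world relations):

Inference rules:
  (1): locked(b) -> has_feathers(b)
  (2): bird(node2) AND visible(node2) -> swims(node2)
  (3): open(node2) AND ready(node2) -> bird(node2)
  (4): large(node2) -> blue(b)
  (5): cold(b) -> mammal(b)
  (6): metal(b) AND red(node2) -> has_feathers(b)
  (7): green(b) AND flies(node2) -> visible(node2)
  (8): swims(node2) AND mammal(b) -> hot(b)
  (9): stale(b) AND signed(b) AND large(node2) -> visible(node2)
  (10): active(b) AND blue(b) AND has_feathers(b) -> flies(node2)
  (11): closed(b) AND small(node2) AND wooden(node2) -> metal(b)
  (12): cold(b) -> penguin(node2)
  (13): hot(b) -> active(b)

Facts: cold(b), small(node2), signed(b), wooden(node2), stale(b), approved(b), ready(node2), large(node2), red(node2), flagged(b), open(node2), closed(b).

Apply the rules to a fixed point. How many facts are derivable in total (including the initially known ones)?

23

Round 1 fires (3), (4), (5), (9), (11), (12), giving bird(node2), blue(b), mammal(b), visible(node2), metal(b), penguin(node2).
Round 2 fires (2), (6), giving swims(node2), has_feathers(b).
Round 3 fires (8), giving hot(b).
Round 4 fires (13), giving active(b).
Round 5 fires (10), giving flies(node2).
Closure: {active(b), approved(b), bird(node2), blue(b), closed(b), cold(b), flagged(b), flies(node2), has_feathers(b), hot(b), large(node2), mammal(b), metal(b), open(node2), penguin(node2), ready(node2), red(node2), signed(b), small(node2), stale(b), swims(node2), visible(node2), wooden(node2)} — 23 facts.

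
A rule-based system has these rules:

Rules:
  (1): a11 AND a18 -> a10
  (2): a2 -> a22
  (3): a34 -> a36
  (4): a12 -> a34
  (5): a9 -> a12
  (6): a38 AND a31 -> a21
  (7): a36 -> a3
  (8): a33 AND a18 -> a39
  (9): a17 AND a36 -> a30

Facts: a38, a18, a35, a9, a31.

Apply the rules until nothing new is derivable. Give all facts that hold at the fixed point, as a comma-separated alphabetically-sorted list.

a12, a18, a21, a3, a31, a34, a35, a36, a38, a9

Round 1 fires (5), (6), giving a12, a21.
Round 2 fires (4), giving a34.
Round 3 fires (3), giving a36.
Round 4 fires (7), giving a3.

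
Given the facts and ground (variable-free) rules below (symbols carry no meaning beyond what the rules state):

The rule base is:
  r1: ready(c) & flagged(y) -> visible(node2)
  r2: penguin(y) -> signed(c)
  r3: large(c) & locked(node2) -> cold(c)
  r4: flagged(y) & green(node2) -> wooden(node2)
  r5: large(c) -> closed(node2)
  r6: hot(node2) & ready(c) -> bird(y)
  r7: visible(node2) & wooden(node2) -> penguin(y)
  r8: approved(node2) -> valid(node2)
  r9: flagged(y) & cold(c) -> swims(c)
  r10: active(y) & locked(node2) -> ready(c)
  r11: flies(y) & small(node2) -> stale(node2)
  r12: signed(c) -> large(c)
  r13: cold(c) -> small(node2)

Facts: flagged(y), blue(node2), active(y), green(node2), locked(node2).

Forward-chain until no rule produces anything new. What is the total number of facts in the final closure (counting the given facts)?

15

[1] r4 [flagged(y) & green(node2) -> wooden(node2)]; r10 [active(y) & locked(node2) -> ready(c)]. ⇒ new: wooden(node2), ready(c).
[2] r1 [ready(c) & flagged(y) -> visible(node2)]. ⇒ new: visible(node2).
[3] r7 [visible(node2) & wooden(node2) -> penguin(y)]. ⇒ new: penguin(y).
[4] r2 [penguin(y) -> signed(c)]. ⇒ new: signed(c).
[5] r12 [signed(c) -> large(c)]. ⇒ new: large(c).
[6] r3 [large(c) & locked(node2) -> cold(c)]; r5 [large(c) -> closed(node2)]. ⇒ new: cold(c), closed(node2).
[7] r9 [flagged(y) & cold(c) -> swims(c)]; r13 [cold(c) -> small(node2)]. ⇒ new: swims(c), small(node2).
Closure: {active(y), blue(node2), closed(node2), cold(c), flagged(y), green(node2), large(c), locked(node2), penguin(y), ready(c), signed(c), small(node2), swims(c), visible(node2), wooden(node2)} — 15 facts.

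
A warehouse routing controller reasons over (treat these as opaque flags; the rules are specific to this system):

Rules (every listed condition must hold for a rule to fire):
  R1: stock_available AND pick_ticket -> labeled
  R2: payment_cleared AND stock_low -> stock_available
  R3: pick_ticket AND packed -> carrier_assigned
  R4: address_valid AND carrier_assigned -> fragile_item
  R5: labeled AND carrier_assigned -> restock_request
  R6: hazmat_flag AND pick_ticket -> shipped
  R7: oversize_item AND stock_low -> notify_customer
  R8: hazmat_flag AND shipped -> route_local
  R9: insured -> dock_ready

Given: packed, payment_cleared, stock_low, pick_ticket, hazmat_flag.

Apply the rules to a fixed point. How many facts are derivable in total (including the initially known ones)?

11

[1] R2 [payment_cleared AND stock_low -> stock_available]; R3 [pick_ticket AND packed -> carrier_assigned]; R6 [hazmat_flag AND pick_ticket -> shipped]. ⇒ new: stock_available, carrier_assigned, shipped.
[2] R1 [stock_available AND pick_ticket -> labeled]; R8 [hazmat_flag AND shipped -> route_local]. ⇒ new: labeled, route_local.
[3] R5 [labeled AND carrier_assigned -> restock_request]. ⇒ new: restock_request.
Closure: {carrier_assigned, hazmat_flag, labeled, packed, payment_cleared, pick_ticket, restock_request, route_local, shipped, stock_available, stock_low} — 11 facts.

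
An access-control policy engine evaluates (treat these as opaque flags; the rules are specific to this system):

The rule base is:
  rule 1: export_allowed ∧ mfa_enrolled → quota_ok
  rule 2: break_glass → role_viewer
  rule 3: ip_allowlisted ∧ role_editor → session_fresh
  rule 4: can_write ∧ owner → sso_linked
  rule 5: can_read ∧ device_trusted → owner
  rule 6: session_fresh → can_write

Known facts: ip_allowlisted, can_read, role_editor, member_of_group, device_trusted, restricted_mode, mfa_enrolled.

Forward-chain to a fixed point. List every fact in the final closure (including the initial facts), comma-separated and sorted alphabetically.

can_read, can_write, device_trusted, ip_allowlisted, member_of_group, mfa_enrolled, owner, restricted_mode, role_editor, session_fresh, sso_linked

Round 1: rule 3 [ip_allowlisted ∧ role_editor → session_fresh]; rule 5 [can_read ∧ device_trusted → owner]. Adds session_fresh, owner.
Round 2: rule 6 [session_fresh → can_write]. Adds can_write.
Round 3: rule 4 [can_write ∧ owner → sso_linked]. Adds sso_linked.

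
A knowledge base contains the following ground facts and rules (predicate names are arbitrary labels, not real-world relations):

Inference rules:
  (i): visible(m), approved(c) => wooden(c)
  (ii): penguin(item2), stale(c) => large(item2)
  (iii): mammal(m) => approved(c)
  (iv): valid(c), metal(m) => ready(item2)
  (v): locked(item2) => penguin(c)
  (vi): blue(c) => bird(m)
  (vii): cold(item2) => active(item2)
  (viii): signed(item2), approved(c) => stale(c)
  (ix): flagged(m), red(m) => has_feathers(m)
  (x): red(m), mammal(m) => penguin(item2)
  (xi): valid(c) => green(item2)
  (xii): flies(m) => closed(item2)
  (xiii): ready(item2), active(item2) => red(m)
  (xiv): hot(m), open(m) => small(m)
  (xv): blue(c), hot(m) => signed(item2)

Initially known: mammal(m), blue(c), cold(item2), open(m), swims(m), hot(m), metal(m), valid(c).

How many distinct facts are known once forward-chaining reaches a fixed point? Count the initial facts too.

Round 1 fires (iii), (iv), (vi), (vii), (xi), (xiv), (xv), giving approved(c), ready(item2), bird(m), active(item2), green(item2), small(m), signed(item2).
Round 2 fires (viii), (xiii), giving stale(c), red(m).
Round 3 fires (x), giving penguin(item2).
Round 4 fires (ii), giving large(item2).
Closure: {active(item2), approved(c), bird(m), blue(c), cold(item2), green(item2), hot(m), large(item2), mammal(m), metal(m), open(m), penguin(item2), ready(item2), red(m), signed(item2), small(m), stale(c), swims(m), valid(c)} — 19 facts.

19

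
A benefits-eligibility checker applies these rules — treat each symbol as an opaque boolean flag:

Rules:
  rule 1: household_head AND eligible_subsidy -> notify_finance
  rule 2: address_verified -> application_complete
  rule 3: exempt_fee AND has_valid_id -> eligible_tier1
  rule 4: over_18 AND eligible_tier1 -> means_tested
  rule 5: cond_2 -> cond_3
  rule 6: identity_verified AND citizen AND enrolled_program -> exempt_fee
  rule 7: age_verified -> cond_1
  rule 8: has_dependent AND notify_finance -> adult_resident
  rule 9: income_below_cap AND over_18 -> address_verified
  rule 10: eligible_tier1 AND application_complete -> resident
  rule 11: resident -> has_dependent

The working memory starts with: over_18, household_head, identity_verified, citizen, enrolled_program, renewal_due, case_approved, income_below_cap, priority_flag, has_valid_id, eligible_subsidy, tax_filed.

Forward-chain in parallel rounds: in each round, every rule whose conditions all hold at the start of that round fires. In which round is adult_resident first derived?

5

Round 1 — rule 1, rule 6, rule 9, derive notify_finance, exempt_fee, address_verified.
Round 2 — rule 2, rule 3, derive application_complete, eligible_tier1.
Round 3 — rule 4, rule 10, derive means_tested, resident.
Round 4 — rule 11, derive has_dependent.
Round 5 — rule 8, derive adult_resident.
adult_resident first appears in round 5.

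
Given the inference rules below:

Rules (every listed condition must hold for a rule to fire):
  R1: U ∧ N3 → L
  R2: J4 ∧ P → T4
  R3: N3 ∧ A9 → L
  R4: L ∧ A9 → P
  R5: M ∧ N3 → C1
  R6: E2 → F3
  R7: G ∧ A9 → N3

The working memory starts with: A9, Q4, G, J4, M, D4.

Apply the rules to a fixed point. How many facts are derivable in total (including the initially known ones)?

Round 1 — R7, derive N3.
Round 2 — R3, R5, derive L, C1.
Round 3 — R4, derive P.
Round 4 — R2, derive T4.
Closure: {A9, C1, D4, G, J4, L, M, N3, P, Q4, T4} — 11 facts.

11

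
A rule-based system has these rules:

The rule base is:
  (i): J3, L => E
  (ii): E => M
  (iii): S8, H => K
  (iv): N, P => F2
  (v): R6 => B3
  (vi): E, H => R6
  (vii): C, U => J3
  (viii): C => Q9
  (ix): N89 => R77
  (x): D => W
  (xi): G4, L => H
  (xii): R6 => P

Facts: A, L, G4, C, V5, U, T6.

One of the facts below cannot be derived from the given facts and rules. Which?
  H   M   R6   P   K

K

Round 1: (vii) [C, U => J3]; (viii) [C => Q9]; (xi) [G4, L => H]. Adds J3, Q9, H.
Round 2: (i) [J3, L => E]. Adds E.
Round 3: (ii) [E => M]; (vi) [E, H => R6]. Adds M, R6.
Round 4: (v) [R6 => B3]; (xii) [R6 => P]. Adds B3, P.
Derived: H (round 1), M (round 3), R6 (round 3), P (round 4). K never appears in any round.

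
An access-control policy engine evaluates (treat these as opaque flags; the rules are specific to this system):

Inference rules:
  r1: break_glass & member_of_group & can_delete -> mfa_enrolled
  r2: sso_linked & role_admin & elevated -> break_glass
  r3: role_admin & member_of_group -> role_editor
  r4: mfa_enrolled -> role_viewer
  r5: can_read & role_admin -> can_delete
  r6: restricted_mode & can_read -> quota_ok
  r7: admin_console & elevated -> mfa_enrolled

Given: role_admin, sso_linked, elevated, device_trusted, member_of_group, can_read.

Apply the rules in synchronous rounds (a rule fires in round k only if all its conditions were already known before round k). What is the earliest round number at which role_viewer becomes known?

3

Round 1: r2 [sso_linked & role_admin & elevated -> break_glass]; r3 [role_admin & member_of_group -> role_editor]; r5 [can_read & role_admin -> can_delete]. New: break_glass, role_editor, can_delete.
Round 2: r1 [break_glass & member_of_group & can_delete -> mfa_enrolled]. New: mfa_enrolled.
Round 3: r4 [mfa_enrolled -> role_viewer]. New: role_viewer.
role_viewer first appears in round 3.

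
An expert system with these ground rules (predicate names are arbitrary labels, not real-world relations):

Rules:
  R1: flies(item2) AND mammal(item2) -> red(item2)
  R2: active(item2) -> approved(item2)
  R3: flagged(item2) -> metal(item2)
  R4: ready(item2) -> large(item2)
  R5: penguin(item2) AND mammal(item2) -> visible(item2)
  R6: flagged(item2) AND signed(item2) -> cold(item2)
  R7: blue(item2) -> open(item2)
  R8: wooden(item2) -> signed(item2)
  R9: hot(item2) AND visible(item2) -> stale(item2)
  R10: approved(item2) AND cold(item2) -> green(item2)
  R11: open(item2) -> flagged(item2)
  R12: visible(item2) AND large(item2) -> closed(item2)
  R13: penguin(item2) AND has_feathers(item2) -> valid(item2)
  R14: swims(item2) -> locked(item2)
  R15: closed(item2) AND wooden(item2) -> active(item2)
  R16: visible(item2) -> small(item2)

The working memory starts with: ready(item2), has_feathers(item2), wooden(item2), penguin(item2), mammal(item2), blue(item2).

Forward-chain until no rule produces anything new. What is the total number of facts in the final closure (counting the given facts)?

19

Round 1 fires R4, R5, R7, R8, R13, giving large(item2), visible(item2), open(item2), signed(item2), valid(item2).
Round 2 fires R11, R12, R16, giving flagged(item2), closed(item2), small(item2).
Round 3 fires R3, R6, R15, giving metal(item2), cold(item2), active(item2).
Round 4 fires R2, giving approved(item2).
Round 5 fires R10, giving green(item2).
Closure: {active(item2), approved(item2), blue(item2), closed(item2), cold(item2), flagged(item2), green(item2), has_feathers(item2), large(item2), mammal(item2), metal(item2), open(item2), penguin(item2), ready(item2), signed(item2), small(item2), valid(item2), visible(item2), wooden(item2)} — 19 facts.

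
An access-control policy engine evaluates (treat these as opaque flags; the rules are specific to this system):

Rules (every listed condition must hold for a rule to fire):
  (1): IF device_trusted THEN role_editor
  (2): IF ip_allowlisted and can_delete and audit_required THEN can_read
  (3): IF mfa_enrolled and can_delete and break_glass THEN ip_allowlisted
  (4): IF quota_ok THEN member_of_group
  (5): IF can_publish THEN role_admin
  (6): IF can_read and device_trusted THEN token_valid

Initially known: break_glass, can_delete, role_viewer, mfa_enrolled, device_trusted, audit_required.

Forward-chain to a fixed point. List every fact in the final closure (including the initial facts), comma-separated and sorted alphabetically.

audit_required, break_glass, can_delete, can_read, device_trusted, ip_allowlisted, mfa_enrolled, role_editor, role_viewer, token_valid

Round 1: (1) [IF device_trusted THEN role_editor]; (3) [IF mfa_enrolled and can_delete and break_glass THEN ip_allowlisted]. Adds role_editor, ip_allowlisted.
Round 2: (2) [IF ip_allowlisted and can_delete and audit_required THEN can_read]. Adds can_read.
Round 3: (6) [IF can_read and device_trusted THEN token_valid]. Adds token_valid.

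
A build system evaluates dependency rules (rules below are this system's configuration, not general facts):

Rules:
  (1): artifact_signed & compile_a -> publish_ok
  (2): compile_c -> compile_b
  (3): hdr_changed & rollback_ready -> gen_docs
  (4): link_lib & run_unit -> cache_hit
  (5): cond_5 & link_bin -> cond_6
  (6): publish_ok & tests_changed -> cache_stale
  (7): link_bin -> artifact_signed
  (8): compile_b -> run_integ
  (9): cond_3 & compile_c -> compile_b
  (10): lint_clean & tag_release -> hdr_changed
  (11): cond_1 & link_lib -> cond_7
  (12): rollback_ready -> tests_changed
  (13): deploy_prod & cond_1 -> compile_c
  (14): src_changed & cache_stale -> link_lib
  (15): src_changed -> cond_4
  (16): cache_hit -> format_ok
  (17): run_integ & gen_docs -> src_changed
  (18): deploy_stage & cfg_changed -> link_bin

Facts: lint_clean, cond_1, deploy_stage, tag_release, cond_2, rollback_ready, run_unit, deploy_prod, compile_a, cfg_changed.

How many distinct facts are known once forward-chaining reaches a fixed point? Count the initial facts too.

26

Round 1 fires (10), (12), (13), (18), giving hdr_changed, tests_changed, compile_c, link_bin.
Round 2 fires (2), (3), (7), giving compile_b, gen_docs, artifact_signed.
Round 3 fires (1), (8), giving publish_ok, run_integ.
Round 4 fires (6), (17), giving cache_stale, src_changed.
Round 5 fires (14), (15), giving link_lib, cond_4.
Round 6 fires (4), (11), giving cache_hit, cond_7.
Round 7 fires (16), giving format_ok.
Closure: {artifact_signed, cache_hit, cache_stale, cfg_changed, compile_a, compile_b, compile_c, cond_1, cond_2, cond_4, cond_7, deploy_prod, deploy_stage, format_ok, gen_docs, hdr_changed, link_bin, link_lib, lint_clean, publish_ok, rollback_ready, run_integ, run_unit, src_changed, tag_release, tests_changed} — 26 facts.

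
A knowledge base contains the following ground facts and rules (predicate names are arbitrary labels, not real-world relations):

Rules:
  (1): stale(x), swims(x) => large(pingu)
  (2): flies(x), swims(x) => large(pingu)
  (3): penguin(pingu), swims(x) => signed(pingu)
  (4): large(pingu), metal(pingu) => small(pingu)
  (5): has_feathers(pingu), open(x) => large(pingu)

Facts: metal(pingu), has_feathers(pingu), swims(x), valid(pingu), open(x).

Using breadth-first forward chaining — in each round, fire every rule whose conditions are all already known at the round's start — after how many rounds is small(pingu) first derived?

Round 1 fires (5), giving large(pingu).
Round 2 fires (4), giving small(pingu).
small(pingu) first appears in round 2.

2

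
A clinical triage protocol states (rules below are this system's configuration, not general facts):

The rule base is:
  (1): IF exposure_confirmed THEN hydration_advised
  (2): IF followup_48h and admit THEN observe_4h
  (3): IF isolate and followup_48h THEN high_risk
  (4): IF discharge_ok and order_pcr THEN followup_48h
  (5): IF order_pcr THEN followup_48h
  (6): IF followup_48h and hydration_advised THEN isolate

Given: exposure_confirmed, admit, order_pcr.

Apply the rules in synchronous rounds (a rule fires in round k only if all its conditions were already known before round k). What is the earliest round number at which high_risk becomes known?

[1] (1) [IF exposure_confirmed THEN hydration_advised]; (5) [IF order_pcr THEN followup_48h]. ⇒ new: hydration_advised, followup_48h.
[2] (2) [IF followup_48h and admit THEN observe_4h]; (6) [IF followup_48h and hydration_advised THEN isolate]. ⇒ new: observe_4h, isolate.
[3] (3) [IF isolate and followup_48h THEN high_risk]. ⇒ new: high_risk.
high_risk first appears in round 3.

3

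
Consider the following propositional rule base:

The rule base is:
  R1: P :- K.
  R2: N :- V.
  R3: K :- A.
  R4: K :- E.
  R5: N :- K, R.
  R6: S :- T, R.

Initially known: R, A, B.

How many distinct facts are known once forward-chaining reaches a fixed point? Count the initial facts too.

Round 1: R3 [K :- A.]. New: K.
Round 2: R1 [P :- K.]; R5 [N :- K, R.]. New: P, N.
Closure: {A, B, K, N, P, R} — 6 facts.

6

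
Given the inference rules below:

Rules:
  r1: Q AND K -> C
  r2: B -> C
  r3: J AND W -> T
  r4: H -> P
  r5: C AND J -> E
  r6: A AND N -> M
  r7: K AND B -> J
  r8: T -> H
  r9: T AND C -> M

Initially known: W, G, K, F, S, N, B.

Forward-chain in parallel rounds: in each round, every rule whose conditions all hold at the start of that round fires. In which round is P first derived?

Round 1 fires r2, r7, giving C, J.
Round 2 fires r3, r5, giving T, E.
Round 3 fires r8, r9, giving H, M.
Round 4 fires r4, giving P.
P first appears in round 4.

4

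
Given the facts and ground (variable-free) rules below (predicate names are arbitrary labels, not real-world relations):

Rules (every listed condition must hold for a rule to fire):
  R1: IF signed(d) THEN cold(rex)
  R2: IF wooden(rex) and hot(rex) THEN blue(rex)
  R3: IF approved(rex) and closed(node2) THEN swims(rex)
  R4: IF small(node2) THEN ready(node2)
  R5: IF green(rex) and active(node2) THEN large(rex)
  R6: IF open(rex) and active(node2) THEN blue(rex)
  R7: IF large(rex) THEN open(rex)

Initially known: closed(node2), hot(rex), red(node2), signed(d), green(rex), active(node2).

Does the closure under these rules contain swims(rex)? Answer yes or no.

no

Round 1 fires R1, R5, giving cold(rex), large(rex).
Round 2 fires R7, giving open(rex).
Round 3 fires R6, giving blue(rex).
Fixed point reached. swims(rex) is concluded only by R3; R3 needs approved(rex) (never derived).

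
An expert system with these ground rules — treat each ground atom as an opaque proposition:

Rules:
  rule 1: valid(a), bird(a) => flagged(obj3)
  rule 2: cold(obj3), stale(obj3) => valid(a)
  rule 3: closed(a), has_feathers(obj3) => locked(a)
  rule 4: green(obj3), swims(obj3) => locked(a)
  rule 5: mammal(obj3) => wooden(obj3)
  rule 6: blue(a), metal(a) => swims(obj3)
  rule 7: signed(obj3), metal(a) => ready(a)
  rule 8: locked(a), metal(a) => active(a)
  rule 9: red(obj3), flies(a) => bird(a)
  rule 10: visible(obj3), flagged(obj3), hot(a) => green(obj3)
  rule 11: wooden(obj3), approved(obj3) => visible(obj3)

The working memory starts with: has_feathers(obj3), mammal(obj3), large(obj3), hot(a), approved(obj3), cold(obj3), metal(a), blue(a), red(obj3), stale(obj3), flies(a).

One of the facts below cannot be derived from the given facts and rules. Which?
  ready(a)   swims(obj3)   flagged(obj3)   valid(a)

Round 1: rule 2 [cold(obj3), stale(obj3) => valid(a)]; rule 5 [mammal(obj3) => wooden(obj3)]; rule 6 [blue(a), metal(a) => swims(obj3)]; rule 9 [red(obj3), flies(a) => bird(a)]. New: valid(a), wooden(obj3), swims(obj3), bird(a).
Round 2: rule 1 [valid(a), bird(a) => flagged(obj3)]; rule 11 [wooden(obj3), approved(obj3) => visible(obj3)]. New: flagged(obj3), visible(obj3).
Round 3: rule 10 [visible(obj3), flagged(obj3), hot(a) => green(obj3)]. New: green(obj3).
Round 4: rule 4 [green(obj3), swims(obj3) => locked(a)]. New: locked(a).
Round 5: rule 8 [locked(a), metal(a) => active(a)]. New: active(a).
Derived: swims(obj3) (round 1), flagged(obj3) (round 2), valid(a) (round 1). ready(a) never appears in any round.

ready(a)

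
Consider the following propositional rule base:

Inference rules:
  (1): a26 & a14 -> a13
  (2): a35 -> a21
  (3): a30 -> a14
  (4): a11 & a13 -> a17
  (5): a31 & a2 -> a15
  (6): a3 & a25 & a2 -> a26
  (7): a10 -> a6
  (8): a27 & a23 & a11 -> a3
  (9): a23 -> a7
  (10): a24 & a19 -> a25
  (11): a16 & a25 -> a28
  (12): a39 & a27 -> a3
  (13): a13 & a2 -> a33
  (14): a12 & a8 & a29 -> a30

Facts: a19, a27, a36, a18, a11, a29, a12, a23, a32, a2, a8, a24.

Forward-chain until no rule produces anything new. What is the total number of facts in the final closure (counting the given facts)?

21

Round 1 fires (8), (9), (10), (14), giving a3, a7, a25, a30.
Round 2 fires (3), (6), giving a14, a26.
Round 3 fires (1), giving a13.
Round 4 fires (4), (13), giving a17, a33.
Closure: {a11, a12, a13, a14, a17, a18, a19, a2, a23, a24, a25, a26, a27, a29, a3, a30, a32, a33, a36, a7, a8} — 21 facts.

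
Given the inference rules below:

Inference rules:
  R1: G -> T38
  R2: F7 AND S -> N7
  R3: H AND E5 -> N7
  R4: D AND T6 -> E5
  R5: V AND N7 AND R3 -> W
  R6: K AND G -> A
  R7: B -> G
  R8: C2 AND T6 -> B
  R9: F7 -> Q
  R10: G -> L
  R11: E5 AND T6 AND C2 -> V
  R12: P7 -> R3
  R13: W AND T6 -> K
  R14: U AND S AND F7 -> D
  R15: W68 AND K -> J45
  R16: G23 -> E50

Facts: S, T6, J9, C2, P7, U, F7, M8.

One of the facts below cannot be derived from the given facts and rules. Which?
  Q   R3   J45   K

J45

Round 1: R2 [F7 AND S -> N7]; R8 [C2 AND T6 -> B]; R9 [F7 -> Q]; R12 [P7 -> R3]; R14 [U AND S AND F7 -> D]. Adds N7, B, Q, R3, D.
Round 2: R4 [D AND T6 -> E5]; R7 [B -> G]. Adds E5, G.
Round 3: R1 [G -> T38]; R10 [G -> L]; R11 [E5 AND T6 AND C2 -> V]. Adds T38, L, V.
Round 4: R5 [V AND N7 AND R3 -> W]. Adds W.
Round 5: R13 [W AND T6 -> K]. Adds K.
Round 6: R6 [K AND G -> A]. Adds A.
Derived: Q (round 1), R3 (round 1), K (round 5). J45 never appears in any round.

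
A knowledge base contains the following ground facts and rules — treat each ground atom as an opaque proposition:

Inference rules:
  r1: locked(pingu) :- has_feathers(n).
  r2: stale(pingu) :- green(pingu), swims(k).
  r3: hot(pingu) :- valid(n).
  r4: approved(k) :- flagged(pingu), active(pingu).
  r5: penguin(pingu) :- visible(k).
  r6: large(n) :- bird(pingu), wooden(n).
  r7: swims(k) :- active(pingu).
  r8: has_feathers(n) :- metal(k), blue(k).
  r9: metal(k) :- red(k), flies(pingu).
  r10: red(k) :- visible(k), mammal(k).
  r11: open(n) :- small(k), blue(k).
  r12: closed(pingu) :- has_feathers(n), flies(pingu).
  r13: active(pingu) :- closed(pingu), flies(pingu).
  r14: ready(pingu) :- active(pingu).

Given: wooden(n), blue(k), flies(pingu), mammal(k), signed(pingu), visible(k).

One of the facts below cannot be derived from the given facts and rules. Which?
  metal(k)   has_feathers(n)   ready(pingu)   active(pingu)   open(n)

Round 1 fires r5, r10, giving penguin(pingu), red(k).
Round 2 fires r9, giving metal(k).
Round 3 fires r8, giving has_feathers(n).
Round 4 fires r1, r12, giving locked(pingu), closed(pingu).
Round 5 fires r13, giving active(pingu).
Round 6 fires r7, r14, giving swims(k), ready(pingu).
Derived: ready(pingu) (round 6), active(pingu) (round 5), metal(k) (round 2), has_feathers(n) (round 3). open(n) never appears in any round.

open(n)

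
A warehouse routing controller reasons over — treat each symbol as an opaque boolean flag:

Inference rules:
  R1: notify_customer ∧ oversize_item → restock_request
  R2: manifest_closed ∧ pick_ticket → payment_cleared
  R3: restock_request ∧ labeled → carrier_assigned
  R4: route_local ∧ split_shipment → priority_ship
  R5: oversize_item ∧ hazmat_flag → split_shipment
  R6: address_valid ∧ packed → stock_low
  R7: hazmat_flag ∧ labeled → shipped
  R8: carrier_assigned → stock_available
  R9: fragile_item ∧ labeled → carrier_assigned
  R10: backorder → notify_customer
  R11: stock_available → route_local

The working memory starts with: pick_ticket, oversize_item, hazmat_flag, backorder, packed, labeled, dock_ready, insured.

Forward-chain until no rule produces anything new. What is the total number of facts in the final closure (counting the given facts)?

Round 1: R5 [oversize_item ∧ hazmat_flag → split_shipment]; R7 [hazmat_flag ∧ labeled → shipped]; R10 [backorder → notify_customer]. Adds split_shipment, shipped, notify_customer.
Round 2: R1 [notify_customer ∧ oversize_item → restock_request]. Adds restock_request.
Round 3: R3 [restock_request ∧ labeled → carrier_assigned]. Adds carrier_assigned.
Round 4: R8 [carrier_assigned → stock_available]. Adds stock_available.
Round 5: R11 [stock_available → route_local]. Adds route_local.
Round 6: R4 [route_local ∧ split_shipment → priority_ship]. Adds priority_ship.
Closure: {backorder, carrier_assigned, dock_ready, hazmat_flag, insured, labeled, notify_customer, oversize_item, packed, pick_ticket, priority_ship, restock_request, route_local, shipped, split_shipment, stock_available} — 16 facts.

16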